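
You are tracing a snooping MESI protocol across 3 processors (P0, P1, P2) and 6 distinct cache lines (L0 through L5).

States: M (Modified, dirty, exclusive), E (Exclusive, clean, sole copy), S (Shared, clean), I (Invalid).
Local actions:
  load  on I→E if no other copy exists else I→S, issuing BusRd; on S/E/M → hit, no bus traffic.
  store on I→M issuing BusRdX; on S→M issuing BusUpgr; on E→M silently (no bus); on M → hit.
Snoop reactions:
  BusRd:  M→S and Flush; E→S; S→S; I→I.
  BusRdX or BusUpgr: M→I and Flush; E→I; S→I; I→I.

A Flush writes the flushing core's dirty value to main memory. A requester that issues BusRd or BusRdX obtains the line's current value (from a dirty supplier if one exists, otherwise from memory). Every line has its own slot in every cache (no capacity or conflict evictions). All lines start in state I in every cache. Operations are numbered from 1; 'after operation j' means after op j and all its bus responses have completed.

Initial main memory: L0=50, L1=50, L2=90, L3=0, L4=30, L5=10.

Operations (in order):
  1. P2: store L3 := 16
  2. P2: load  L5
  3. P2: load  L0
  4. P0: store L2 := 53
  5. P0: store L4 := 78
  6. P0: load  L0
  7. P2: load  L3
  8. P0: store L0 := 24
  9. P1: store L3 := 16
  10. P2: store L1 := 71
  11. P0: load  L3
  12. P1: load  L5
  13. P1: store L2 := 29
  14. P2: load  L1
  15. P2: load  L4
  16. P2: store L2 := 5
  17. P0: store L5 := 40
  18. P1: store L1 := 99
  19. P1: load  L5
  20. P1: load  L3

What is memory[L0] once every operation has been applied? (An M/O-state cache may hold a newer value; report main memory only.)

[1] P2: store L3 := 16 | P0:I, P1:I, P2:M(16) | bus: BusRdX
[2] P2: load  L5 | P0:I, P1:I, P2:E(10) | bus: BusRd
[3] P2: load  L0 | P0:I, P1:I, P2:E(50) | bus: BusRd
[4] P0: store L2 := 53 | P0:M(53), P1:I, P2:I | bus: BusRdX
[5] P0: store L4 := 78 | P0:M(78), P1:I, P2:I | bus: BusRdX
[6] P0: load  L0 | P0:S(50), P1:I, P2:S(50) | bus: BusRd
[7] P2: load  L3 | P0:I, P1:I, P2:M(16) | bus: none
[8] P0: store L0 := 24 | P0:M(24), P1:I, P2:I | bus: BusUpgr
[9] P1: store L3 := 16 | P0:I, P1:M(16), P2:I | bus: BusRdX,Flush
[10] P2: store L1 := 71 | P0:I, P1:I, P2:M(71) | bus: BusRdX
[11] P0: load  L3 | P0:S(16), P1:S(16), P2:I | bus: BusRd,Flush
[12] P1: load  L5 | P0:I, P1:S(10), P2:S(10) | bus: BusRd
[13] P1: store L2 := 29 | P0:I, P1:M(29), P2:I | bus: BusRdX,Flush
[14] P2: load  L1 | P0:I, P1:I, P2:M(71) | bus: none
[15] P2: load  L4 | P0:S(78), P1:I, P2:S(78) | bus: BusRd,Flush
[16] P2: store L2 := 5 | P0:I, P1:I, P2:M(5) | bus: BusRdX,Flush
[17] P0: store L5 := 40 | P0:M(40), P1:I, P2:I | bus: BusRdX
[18] P1: store L1 := 99 | P0:I, P1:M(99), P2:I | bus: BusRdX,Flush
[19] P1: load  L5 | P0:S(40), P1:S(40), P2:I | bus: BusRd,Flush
[20] P1: load  L3 | P0:S(16), P1:S(16), P2:I | bus: none

memory[L0] = 50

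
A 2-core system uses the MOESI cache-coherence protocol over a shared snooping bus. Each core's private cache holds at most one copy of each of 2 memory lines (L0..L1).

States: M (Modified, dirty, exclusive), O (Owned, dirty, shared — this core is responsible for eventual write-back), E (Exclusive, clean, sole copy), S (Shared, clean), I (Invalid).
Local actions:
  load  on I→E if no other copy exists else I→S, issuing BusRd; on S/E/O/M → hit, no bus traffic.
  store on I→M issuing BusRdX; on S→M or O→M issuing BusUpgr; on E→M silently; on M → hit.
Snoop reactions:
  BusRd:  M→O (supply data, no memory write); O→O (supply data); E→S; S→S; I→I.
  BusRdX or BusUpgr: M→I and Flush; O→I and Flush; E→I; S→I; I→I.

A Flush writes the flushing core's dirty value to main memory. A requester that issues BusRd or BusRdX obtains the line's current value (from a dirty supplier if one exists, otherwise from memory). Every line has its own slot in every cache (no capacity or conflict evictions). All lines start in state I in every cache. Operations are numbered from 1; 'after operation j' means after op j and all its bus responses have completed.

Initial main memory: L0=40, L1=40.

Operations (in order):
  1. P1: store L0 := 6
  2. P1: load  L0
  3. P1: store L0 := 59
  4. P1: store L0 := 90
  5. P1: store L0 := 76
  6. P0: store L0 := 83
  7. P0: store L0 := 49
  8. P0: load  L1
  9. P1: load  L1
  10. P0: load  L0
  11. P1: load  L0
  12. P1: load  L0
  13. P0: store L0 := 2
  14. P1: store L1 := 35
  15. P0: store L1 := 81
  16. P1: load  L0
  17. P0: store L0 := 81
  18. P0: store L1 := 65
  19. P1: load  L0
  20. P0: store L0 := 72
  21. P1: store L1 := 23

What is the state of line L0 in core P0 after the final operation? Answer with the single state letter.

state = M

step 1: P1: store L0 := 6  ⟶  IM  (L0)  txn=BusRdX  M[L0]=40
step 2: P1: load  L0  ⟶  IM  (L0)  txn=∅  M[L0]=40
step 3: P1: store L0 := 59  ⟶  IM  (L0)  txn=∅  M[L0]=40
step 4: P1: store L0 := 90  ⟶  IM  (L0)  txn=∅  M[L0]=40
step 5: P1: store L0 := 76  ⟶  IM  (L0)  txn=∅  M[L0]=40
step 6: P0: store L0 := 83  ⟶  MI  (L0)  txn=BusRdX+Flush  M[L0]=76
step 7: P0: store L0 := 49  ⟶  MI  (L0)  txn=∅  M[L0]=76
step 8: P0: load  L1  ⟶  EI  (L1)  txn=BusRd  M[L1]=40
step 9: P1: load  L1  ⟶  SS  (L1)  txn=BusRd  M[L1]=40
step 10: P0: load  L0  ⟶  MI  (L0)  txn=∅  M[L0]=76
step 11: P1: load  L0  ⟶  OS  (L0)  txn=BusRd  M[L0]=76
step 12: P1: load  L0  ⟶  OS  (L0)  txn=∅  M[L0]=76
step 13: P0: store L0 := 2  ⟶  MI  (L0)  txn=BusUpgr  M[L0]=76
step 14: P1: store L1 := 35  ⟶  IM  (L1)  txn=BusUpgr  M[L1]=40
step 15: P0: store L1 := 81  ⟶  MI  (L1)  txn=BusRdX+Flush  M[L1]=35
step 16: P1: load  L0  ⟶  OS  (L0)  txn=BusRd  M[L0]=76
step 17: P0: store L0 := 81  ⟶  MI  (L0)  txn=BusUpgr  M[L0]=76
step 18: P0: store L1 := 65  ⟶  MI  (L1)  txn=∅  M[L1]=35
step 19: P1: load  L0  ⟶  OS  (L0)  txn=BusRd  M[L0]=76
step 20: P0: store L0 := 72  ⟶  MI  (L0)  txn=BusUpgr  M[L0]=76
step 21: P1: store L1 := 23  ⟶  IM  (L1)  txn=BusRdX+Flush  M[L1]=65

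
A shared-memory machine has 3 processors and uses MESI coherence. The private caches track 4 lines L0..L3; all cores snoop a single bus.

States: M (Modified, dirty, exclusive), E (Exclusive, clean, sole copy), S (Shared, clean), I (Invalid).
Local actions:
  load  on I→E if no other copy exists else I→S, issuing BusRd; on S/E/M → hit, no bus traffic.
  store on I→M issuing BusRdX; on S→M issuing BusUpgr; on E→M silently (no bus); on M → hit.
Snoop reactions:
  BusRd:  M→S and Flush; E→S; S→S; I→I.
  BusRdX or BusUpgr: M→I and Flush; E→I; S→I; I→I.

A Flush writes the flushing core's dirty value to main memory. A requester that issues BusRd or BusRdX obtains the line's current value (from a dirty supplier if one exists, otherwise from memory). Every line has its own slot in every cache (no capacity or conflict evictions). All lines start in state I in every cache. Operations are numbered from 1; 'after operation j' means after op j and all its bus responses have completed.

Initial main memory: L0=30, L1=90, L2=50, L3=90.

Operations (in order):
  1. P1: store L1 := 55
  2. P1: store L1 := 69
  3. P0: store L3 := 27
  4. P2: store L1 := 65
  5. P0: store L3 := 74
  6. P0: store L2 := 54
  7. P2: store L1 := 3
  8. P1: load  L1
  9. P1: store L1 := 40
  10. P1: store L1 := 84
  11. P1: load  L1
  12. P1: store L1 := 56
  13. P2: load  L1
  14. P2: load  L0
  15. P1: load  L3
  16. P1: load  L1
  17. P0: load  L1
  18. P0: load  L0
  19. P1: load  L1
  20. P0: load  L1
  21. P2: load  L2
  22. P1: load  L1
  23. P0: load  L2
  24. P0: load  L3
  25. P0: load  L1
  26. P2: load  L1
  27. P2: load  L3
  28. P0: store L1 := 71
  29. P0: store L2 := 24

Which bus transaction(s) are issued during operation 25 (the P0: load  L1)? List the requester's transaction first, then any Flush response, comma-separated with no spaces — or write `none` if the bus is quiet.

bus = none

1. P1: store L1 := 55  bus=[BusRdX]  L1: P0=I P1=M P2=I  mem[L1]=90
2. P1: store L1 := 69  bus=[-]  L1: P0=I P1=M P2=I  mem[L1]=90
3. P0: store L3 := 27  bus=[BusRdX]  L3: P0=M P1=I P2=I  mem[L3]=90
4. P2: store L1 := 65  bus=[BusRdX,Flush]  L1: P0=I P1=I P2=M  mem[L1]=69
5. P0: store L3 := 74  bus=[-]  L3: P0=M P1=I P2=I  mem[L3]=90
6. P0: store L2 := 54  bus=[BusRdX]  L2: P0=M P1=I P2=I  mem[L2]=50
7. P2: store L1 := 3  bus=[-]  L1: P0=I P1=I P2=M  mem[L1]=69
8. P1: load  L1  bus=[BusRd,Flush]  L1: P0=I P1=S P2=S  mem[L1]=3
9. P1: store L1 := 40  bus=[BusUpgr]  L1: P0=I P1=M P2=I  mem[L1]=3
10. P1: store L1 := 84  bus=[-]  L1: P0=I P1=M P2=I  mem[L1]=3
11. P1: load  L1  bus=[-]  L1: P0=I P1=M P2=I  mem[L1]=3
12. P1: store L1 := 56  bus=[-]  L1: P0=I P1=M P2=I  mem[L1]=3
13. P2: load  L1  bus=[BusRd,Flush]  L1: P0=I P1=S P2=S  mem[L1]=56
14. P2: load  L0  bus=[BusRd]  L0: P0=I P1=I P2=E  mem[L0]=30
15. P1: load  L3  bus=[BusRd,Flush]  L3: P0=S P1=S P2=I  mem[L3]=74
16. P1: load  L1  bus=[-]  L1: P0=I P1=S P2=S  mem[L1]=56
17. P0: load  L1  bus=[BusRd]  L1: P0=S P1=S P2=S  mem[L1]=56
18. P0: load  L0  bus=[BusRd]  L0: P0=S P1=I P2=S  mem[L0]=30
19. P1: load  L1  bus=[-]  L1: P0=S P1=S P2=S  mem[L1]=56
20. P0: load  L1  bus=[-]  L1: P0=S P1=S P2=S  mem[L1]=56
21. P2: load  L2  bus=[BusRd,Flush]  L2: P0=S P1=I P2=S  mem[L2]=54
22. P1: load  L1  bus=[-]  L1: P0=S P1=S P2=S  mem[L1]=56
23. P0: load  L2  bus=[-]  L2: P0=S P1=I P2=S  mem[L2]=54
24. P0: load  L3  bus=[-]  L3: P0=S P1=S P2=I  mem[L3]=74
25. P0: load  L1  bus=[-]  L1: P0=S P1=S P2=S  mem[L1]=56
26. P2: load  L1  bus=[-]  L1: P0=S P1=S P2=S  mem[L1]=56
27. P2: load  L3  bus=[BusRd]  L3: P0=S P1=S P2=S  mem[L3]=74
28. P0: store L1 := 71  bus=[BusUpgr]  L1: P0=M P1=I P2=I  mem[L1]=56
29. P0: store L2 := 24  bus=[BusUpgr]  L2: P0=M P1=I P2=I  mem[L2]=54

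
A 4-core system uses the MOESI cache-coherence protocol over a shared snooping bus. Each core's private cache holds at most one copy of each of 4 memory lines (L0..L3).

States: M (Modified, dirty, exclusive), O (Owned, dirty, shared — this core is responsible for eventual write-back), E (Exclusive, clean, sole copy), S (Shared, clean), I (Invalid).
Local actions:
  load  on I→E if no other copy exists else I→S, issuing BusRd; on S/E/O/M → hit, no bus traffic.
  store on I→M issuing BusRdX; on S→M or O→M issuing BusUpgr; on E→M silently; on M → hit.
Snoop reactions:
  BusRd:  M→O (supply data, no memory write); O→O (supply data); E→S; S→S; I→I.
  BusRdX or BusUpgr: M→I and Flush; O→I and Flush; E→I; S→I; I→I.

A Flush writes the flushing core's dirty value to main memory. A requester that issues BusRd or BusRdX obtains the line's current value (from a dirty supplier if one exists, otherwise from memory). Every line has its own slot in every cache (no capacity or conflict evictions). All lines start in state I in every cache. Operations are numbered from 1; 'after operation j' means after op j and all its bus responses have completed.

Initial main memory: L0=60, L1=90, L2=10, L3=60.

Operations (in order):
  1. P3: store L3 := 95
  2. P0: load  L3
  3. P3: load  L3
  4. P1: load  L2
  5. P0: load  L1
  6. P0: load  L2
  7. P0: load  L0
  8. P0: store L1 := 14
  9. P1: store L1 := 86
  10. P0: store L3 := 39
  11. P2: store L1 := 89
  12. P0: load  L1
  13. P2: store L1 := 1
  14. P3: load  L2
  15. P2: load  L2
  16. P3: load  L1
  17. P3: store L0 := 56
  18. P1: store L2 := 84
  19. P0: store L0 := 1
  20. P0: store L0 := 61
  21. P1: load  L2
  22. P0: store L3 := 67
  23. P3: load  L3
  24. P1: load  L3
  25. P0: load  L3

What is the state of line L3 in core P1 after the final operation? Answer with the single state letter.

1. P3: store L3 := 95  bus=[BusRdX]  L3: P0=I P1=I P2=I P3=M  mem[L3]=60
2. P0: load  L3  bus=[BusRd]  L3: P0=S P1=I P2=I P3=O  mem[L3]=60
3. P3: load  L3  bus=[-]  L3: P0=S P1=I P2=I P3=O  mem[L3]=60
4. P1: load  L2  bus=[BusRd]  L2: P0=I P1=E P2=I P3=I  mem[L2]=10
5. P0: load  L1  bus=[BusRd]  L1: P0=E P1=I P2=I P3=I  mem[L1]=90
6. P0: load  L2  bus=[BusRd]  L2: P0=S P1=S P2=I P3=I  mem[L2]=10
7. P0: load  L0  bus=[BusRd]  L0: P0=E P1=I P2=I P3=I  mem[L0]=60
8. P0: store L1 := 14  bus=[-]  L1: P0=M P1=I P2=I P3=I  mem[L1]=90
9. P1: store L1 := 86  bus=[BusRdX,Flush]  L1: P0=I P1=M P2=I P3=I  mem[L1]=14
10. P0: store L3 := 39  bus=[BusUpgr,Flush]  L3: P0=M P1=I P2=I P3=I  mem[L3]=95
11. P2: store L1 := 89  bus=[BusRdX,Flush]  L1: P0=I P1=I P2=M P3=I  mem[L1]=86
12. P0: load  L1  bus=[BusRd]  L1: P0=S P1=I P2=O P3=I  mem[L1]=86
13. P2: store L1 := 1  bus=[BusUpgr]  L1: P0=I P1=I P2=M P3=I  mem[L1]=86
14. P3: load  L2  bus=[BusRd]  L2: P0=S P1=S P2=I P3=S  mem[L2]=10
15. P2: load  L2  bus=[BusRd]  L2: P0=S P1=S P2=S P3=S  mem[L2]=10
16. P3: load  L1  bus=[BusRd]  L1: P0=I P1=I P2=O P3=S  mem[L1]=86
17. P3: store L0 := 56  bus=[BusRdX]  L0: P0=I P1=I P2=I P3=M  mem[L0]=60
18. P1: store L2 := 84  bus=[BusUpgr]  L2: P0=I P1=M P2=I P3=I  mem[L2]=10
19. P0: store L0 := 1  bus=[BusRdX,Flush]  L0: P0=M P1=I P2=I P3=I  mem[L0]=56
20. P0: store L0 := 61  bus=[-]  L0: P0=M P1=I P2=I P3=I  mem[L0]=56
21. P1: load  L2  bus=[-]  L2: P0=I P1=M P2=I P3=I  mem[L2]=10
22. P0: store L3 := 67  bus=[-]  L3: P0=M P1=I P2=I P3=I  mem[L3]=95
23. P3: load  L3  bus=[BusRd]  L3: P0=O P1=I P2=I P3=S  mem[L3]=95
24. P1: load  L3  bus=[BusRd]  L3: P0=O P1=S P2=I P3=S  mem[L3]=95
25. P0: load  L3  bus=[-]  L3: P0=O P1=S P2=I P3=S  mem[L3]=95

state = S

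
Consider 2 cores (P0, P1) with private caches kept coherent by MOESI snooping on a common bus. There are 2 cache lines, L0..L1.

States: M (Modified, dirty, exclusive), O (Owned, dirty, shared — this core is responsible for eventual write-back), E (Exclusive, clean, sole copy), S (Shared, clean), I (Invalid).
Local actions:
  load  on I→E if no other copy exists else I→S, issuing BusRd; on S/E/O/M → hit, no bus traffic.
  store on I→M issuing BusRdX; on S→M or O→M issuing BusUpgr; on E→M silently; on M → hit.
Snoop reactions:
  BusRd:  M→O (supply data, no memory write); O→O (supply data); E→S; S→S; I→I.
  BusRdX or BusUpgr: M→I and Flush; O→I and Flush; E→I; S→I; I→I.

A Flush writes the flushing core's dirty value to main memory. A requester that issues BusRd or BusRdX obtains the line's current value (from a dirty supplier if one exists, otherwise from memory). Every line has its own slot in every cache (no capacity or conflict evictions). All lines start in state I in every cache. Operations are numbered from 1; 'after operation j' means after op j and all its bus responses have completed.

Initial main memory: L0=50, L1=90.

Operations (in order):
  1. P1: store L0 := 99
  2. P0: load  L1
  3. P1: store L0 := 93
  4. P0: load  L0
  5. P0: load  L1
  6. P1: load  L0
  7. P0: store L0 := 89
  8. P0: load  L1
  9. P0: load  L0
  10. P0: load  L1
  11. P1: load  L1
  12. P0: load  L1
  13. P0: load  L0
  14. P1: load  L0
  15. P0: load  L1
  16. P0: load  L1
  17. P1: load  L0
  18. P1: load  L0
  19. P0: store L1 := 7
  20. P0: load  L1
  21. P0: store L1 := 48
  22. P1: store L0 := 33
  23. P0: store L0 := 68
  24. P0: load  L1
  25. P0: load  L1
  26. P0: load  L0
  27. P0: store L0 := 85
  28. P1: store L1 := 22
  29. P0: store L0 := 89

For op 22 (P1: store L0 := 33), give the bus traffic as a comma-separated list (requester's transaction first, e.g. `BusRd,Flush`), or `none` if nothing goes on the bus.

[1] P1: store L0 := 99 | P0:I, P1:M(99) | bus: BusRdX
[2] P0: load  L1 | P0:E(90), P1:I | bus: BusRd
[3] P1: store L0 := 93 | P0:I, P1:M(93) | bus: none
[4] P0: load  L0 | P0:S(93), P1:O(93) | bus: BusRd
[5] P0: load  L1 | P0:E(90), P1:I | bus: none
[6] P1: load  L0 | P0:S(93), P1:O(93) | bus: none
[7] P0: store L0 := 89 | P0:M(89), P1:I | bus: BusUpgr,Flush
[8] P0: load  L1 | P0:E(90), P1:I | bus: none
[9] P0: load  L0 | P0:M(89), P1:I | bus: none
[10] P0: load  L1 | P0:E(90), P1:I | bus: none
[11] P1: load  L1 | P0:S(90), P1:S(90) | bus: BusRd
[12] P0: load  L1 | P0:S(90), P1:S(90) | bus: none
[13] P0: load  L0 | P0:M(89), P1:I | bus: none
[14] P1: load  L0 | P0:O(89), P1:S(89) | bus: BusRd
[15] P0: load  L1 | P0:S(90), P1:S(90) | bus: none
[16] P0: load  L1 | P0:S(90), P1:S(90) | bus: none
[17] P1: load  L0 | P0:O(89), P1:S(89) | bus: none
[18] P1: load  L0 | P0:O(89), P1:S(89) | bus: none
[19] P0: store L1 := 7 | P0:M(7), P1:I | bus: BusUpgr
[20] P0: load  L1 | P0:M(7), P1:I | bus: none
[21] P0: store L1 := 48 | P0:M(48), P1:I | bus: none
[22] P1: store L0 := 33 | P0:I, P1:M(33) | bus: BusUpgr,Flush
[23] P0: store L0 := 68 | P0:M(68), P1:I | bus: BusRdX,Flush
[24] P0: load  L1 | P0:M(48), P1:I | bus: none
[25] P0: load  L1 | P0:M(48), P1:I | bus: none
[26] P0: load  L0 | P0:M(68), P1:I | bus: none
[27] P0: store L0 := 85 | P0:M(85), P1:I | bus: none
[28] P1: store L1 := 22 | P0:I, P1:M(22) | bus: BusRdX,Flush
[29] P0: store L0 := 89 | P0:M(89), P1:I | bus: none

bus = BusUpgr,Flush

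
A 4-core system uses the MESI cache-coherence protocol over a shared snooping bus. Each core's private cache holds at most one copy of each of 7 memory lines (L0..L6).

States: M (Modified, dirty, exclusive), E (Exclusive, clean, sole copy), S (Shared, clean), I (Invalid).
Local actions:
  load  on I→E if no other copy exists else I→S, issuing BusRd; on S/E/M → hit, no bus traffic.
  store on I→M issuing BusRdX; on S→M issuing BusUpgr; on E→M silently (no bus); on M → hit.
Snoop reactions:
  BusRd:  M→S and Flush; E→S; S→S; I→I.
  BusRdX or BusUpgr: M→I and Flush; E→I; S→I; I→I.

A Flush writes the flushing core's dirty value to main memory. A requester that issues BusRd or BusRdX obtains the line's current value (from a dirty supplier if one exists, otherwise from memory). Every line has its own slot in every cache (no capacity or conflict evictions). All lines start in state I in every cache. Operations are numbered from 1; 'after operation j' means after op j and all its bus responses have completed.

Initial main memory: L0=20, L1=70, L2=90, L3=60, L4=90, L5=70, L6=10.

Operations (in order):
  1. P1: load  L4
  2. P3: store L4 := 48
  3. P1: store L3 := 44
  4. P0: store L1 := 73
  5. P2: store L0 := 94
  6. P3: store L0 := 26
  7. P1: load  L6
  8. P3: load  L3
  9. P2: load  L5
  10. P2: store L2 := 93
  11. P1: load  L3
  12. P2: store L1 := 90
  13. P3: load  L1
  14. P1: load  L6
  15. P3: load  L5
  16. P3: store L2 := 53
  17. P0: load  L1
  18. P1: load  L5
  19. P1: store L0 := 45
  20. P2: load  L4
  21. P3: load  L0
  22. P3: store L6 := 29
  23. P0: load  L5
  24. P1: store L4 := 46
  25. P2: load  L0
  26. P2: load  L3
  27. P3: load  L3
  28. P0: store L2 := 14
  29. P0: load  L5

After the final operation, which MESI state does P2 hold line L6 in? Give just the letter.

state = I

[1] P1: load  L4 | P0:I, P1:E(90), P2:I, P3:I | bus: BusRd
[2] P3: store L4 := 48 | P0:I, P1:I, P2:I, P3:M(48) | bus: BusRdX
[3] P1: store L3 := 44 | P0:I, P1:M(44), P2:I, P3:I | bus: BusRdX
[4] P0: store L1 := 73 | P0:M(73), P1:I, P2:I, P3:I | bus: BusRdX
[5] P2: store L0 := 94 | P0:I, P1:I, P2:M(94), P3:I | bus: BusRdX
[6] P3: store L0 := 26 | P0:I, P1:I, P2:I, P3:M(26) | bus: BusRdX,Flush
[7] P1: load  L6 | P0:I, P1:E(10), P2:I, P3:I | bus: BusRd
[8] P3: load  L3 | P0:I, P1:S(44), P2:I, P3:S(44) | bus: BusRd,Flush
[9] P2: load  L5 | P0:I, P1:I, P2:E(70), P3:I | bus: BusRd
[10] P2: store L2 := 93 | P0:I, P1:I, P2:M(93), P3:I | bus: BusRdX
[11] P1: load  L3 | P0:I, P1:S(44), P2:I, P3:S(44) | bus: none
[12] P2: store L1 := 90 | P0:I, P1:I, P2:M(90), P3:I | bus: BusRdX,Flush
[13] P3: load  L1 | P0:I, P1:I, P2:S(90), P3:S(90) | bus: BusRd,Flush
[14] P1: load  L6 | P0:I, P1:E(10), P2:I, P3:I | bus: none
[15] P3: load  L5 | P0:I, P1:I, P2:S(70), P3:S(70) | bus: BusRd
[16] P3: store L2 := 53 | P0:I, P1:I, P2:I, P3:M(53) | bus: BusRdX,Flush
[17] P0: load  L1 | P0:S(90), P1:I, P2:S(90), P3:S(90) | bus: BusRd
[18] P1: load  L5 | P0:I, P1:S(70), P2:S(70), P3:S(70) | bus: BusRd
[19] P1: store L0 := 45 | P0:I, P1:M(45), P2:I, P3:I | bus: BusRdX,Flush
[20] P2: load  L4 | P0:I, P1:I, P2:S(48), P3:S(48) | bus: BusRd,Flush
[21] P3: load  L0 | P0:I, P1:S(45), P2:I, P3:S(45) | bus: BusRd,Flush
[22] P3: store L6 := 29 | P0:I, P1:I, P2:I, P3:M(29) | bus: BusRdX
[23] P0: load  L5 | P0:S(70), P1:S(70), P2:S(70), P3:S(70) | bus: BusRd
[24] P1: store L4 := 46 | P0:I, P1:M(46), P2:I, P3:I | bus: BusRdX
[25] P2: load  L0 | P0:I, P1:S(45), P2:S(45), P3:S(45) | bus: BusRd
[26] P2: load  L3 | P0:I, P1:S(44), P2:S(44), P3:S(44) | bus: BusRd
[27] P3: load  L3 | P0:I, P1:S(44), P2:S(44), P3:S(44) | bus: none
[28] P0: store L2 := 14 | P0:M(14), P1:I, P2:I, P3:I | bus: BusRdX,Flush
[29] P0: load  L5 | P0:S(70), P1:S(70), P2:S(70), P3:S(70) | bus: none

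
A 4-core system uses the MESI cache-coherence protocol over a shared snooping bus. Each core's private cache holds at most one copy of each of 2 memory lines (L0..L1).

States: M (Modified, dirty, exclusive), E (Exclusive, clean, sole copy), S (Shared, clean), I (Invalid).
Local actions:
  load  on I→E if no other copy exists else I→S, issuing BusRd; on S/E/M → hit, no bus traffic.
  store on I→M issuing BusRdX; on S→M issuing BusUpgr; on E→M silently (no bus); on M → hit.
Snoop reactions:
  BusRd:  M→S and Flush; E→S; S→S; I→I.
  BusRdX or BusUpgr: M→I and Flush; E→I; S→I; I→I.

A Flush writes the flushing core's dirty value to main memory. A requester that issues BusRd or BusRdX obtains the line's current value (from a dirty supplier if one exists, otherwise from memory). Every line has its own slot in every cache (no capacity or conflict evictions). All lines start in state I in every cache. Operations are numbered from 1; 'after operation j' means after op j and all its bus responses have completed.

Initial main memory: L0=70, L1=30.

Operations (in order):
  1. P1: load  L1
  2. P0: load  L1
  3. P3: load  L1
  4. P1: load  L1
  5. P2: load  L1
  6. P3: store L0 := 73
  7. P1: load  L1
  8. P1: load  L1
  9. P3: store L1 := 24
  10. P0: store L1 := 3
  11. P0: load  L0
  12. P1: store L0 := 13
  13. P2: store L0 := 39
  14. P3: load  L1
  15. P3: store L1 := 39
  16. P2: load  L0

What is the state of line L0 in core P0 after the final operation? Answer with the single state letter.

state = I

step 1: P1: load  L1  ⟶  IEII  (L1)  txn=BusRd  M[L1]=30
step 2: P0: load  L1  ⟶  SSII  (L1)  txn=BusRd  M[L1]=30
step 3: P3: load  L1  ⟶  SSIS  (L1)  txn=BusRd  M[L1]=30
step 4: P1: load  L1  ⟶  SSIS  (L1)  txn=∅  M[L1]=30
step 5: P2: load  L1  ⟶  SSSS  (L1)  txn=BusRd  M[L1]=30
step 6: P3: store L0 := 73  ⟶  IIIM  (L0)  txn=BusRdX  M[L0]=70
step 7: P1: load  L1  ⟶  SSSS  (L1)  txn=∅  M[L1]=30
step 8: P1: load  L1  ⟶  SSSS  (L1)  txn=∅  M[L1]=30
step 9: P3: store L1 := 24  ⟶  IIIM  (L1)  txn=BusUpgr  M[L1]=30
step 10: P0: store L1 := 3  ⟶  MIII  (L1)  txn=BusRdX+Flush  M[L1]=24
step 11: P0: load  L0  ⟶  SIIS  (L0)  txn=BusRd+Flush  M[L0]=73
step 12: P1: store L0 := 13  ⟶  IMII  (L0)  txn=BusRdX  M[L0]=73
step 13: P2: store L0 := 39  ⟶  IIMI  (L0)  txn=BusRdX+Flush  M[L0]=13
step 14: P3: load  L1  ⟶  SIIS  (L1)  txn=BusRd+Flush  M[L1]=3
step 15: P3: store L1 := 39  ⟶  IIIM  (L1)  txn=BusUpgr  M[L1]=3
step 16: P2: load  L0  ⟶  IIMI  (L0)  txn=∅  M[L0]=13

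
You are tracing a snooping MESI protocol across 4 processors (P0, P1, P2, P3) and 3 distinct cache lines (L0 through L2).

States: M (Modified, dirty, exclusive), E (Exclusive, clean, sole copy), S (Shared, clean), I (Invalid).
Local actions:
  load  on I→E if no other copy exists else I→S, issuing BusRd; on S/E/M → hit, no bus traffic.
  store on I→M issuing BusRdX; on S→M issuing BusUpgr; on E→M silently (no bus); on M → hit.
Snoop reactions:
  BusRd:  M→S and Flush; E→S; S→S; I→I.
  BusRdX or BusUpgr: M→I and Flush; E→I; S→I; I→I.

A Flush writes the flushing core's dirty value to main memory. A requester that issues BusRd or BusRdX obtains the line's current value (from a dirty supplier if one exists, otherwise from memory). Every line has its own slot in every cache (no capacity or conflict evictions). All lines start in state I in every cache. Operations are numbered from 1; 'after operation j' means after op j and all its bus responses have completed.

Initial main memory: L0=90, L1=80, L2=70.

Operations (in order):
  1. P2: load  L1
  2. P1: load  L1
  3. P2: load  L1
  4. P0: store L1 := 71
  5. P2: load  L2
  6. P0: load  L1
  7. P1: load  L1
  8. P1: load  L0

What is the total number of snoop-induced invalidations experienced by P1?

1. P2: load  L1  bus=[BusRd]  L1: P0=I P1=I P2=E P3=I  mem[L1]=80
2. P1: load  L1  bus=[BusRd]  L1: P0=I P1=S P2=S P3=I  mem[L1]=80
3. P2: load  L1  bus=[-]  L1: P0=I P1=S P2=S P3=I  mem[L1]=80
4. P0: store L1 := 71  bus=[BusRdX]  L1: P0=M P1=I P2=I P3=I  mem[L1]=80
5. P2: load  L2  bus=[BusRd]  L2: P0=I P1=I P2=E P3=I  mem[L2]=70
6. P0: load  L1  bus=[-]  L1: P0=M P1=I P2=I P3=I  mem[L1]=80
7. P1: load  L1  bus=[BusRd,Flush]  L1: P0=S P1=S P2=I P3=I  mem[L1]=71
8. P1: load  L0  bus=[BusRd]  L0: P0=I P1=E P2=I P3=I  mem[L0]=90

invalidations = 1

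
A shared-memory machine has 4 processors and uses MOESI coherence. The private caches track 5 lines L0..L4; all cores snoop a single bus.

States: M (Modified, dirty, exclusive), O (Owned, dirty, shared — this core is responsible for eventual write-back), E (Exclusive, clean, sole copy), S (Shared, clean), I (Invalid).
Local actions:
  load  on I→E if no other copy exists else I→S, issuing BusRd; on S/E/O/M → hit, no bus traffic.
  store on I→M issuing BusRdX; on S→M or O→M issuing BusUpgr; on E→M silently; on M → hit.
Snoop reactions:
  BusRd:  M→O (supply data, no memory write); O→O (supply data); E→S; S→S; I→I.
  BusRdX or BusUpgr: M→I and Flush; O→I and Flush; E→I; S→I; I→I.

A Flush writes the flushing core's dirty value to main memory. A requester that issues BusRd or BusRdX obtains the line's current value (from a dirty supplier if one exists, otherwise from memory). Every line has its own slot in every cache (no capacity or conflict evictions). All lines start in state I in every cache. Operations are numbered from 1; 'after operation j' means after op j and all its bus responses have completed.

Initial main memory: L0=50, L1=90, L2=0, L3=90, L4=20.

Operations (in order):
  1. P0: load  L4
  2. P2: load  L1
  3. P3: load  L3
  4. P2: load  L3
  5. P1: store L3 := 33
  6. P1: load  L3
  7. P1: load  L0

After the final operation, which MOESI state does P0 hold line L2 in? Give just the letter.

step 1: P0: load  L4  ⟶  EIII  (L4)  txn=BusRd  M[L4]=20
step 2: P2: load  L1  ⟶  IIEI  (L1)  txn=BusRd  M[L1]=90
step 3: P3: load  L3  ⟶  IIIE  (L3)  txn=BusRd  M[L3]=90
step 4: P2: load  L3  ⟶  IISS  (L3)  txn=BusRd  M[L3]=90
step 5: P1: store L3 := 33  ⟶  IMII  (L3)  txn=BusRdX  M[L3]=90
step 6: P1: load  L3  ⟶  IMII  (L3)  txn=∅  M[L3]=90
step 7: P1: load  L0  ⟶  IEII  (L0)  txn=BusRd  M[L0]=50

state = I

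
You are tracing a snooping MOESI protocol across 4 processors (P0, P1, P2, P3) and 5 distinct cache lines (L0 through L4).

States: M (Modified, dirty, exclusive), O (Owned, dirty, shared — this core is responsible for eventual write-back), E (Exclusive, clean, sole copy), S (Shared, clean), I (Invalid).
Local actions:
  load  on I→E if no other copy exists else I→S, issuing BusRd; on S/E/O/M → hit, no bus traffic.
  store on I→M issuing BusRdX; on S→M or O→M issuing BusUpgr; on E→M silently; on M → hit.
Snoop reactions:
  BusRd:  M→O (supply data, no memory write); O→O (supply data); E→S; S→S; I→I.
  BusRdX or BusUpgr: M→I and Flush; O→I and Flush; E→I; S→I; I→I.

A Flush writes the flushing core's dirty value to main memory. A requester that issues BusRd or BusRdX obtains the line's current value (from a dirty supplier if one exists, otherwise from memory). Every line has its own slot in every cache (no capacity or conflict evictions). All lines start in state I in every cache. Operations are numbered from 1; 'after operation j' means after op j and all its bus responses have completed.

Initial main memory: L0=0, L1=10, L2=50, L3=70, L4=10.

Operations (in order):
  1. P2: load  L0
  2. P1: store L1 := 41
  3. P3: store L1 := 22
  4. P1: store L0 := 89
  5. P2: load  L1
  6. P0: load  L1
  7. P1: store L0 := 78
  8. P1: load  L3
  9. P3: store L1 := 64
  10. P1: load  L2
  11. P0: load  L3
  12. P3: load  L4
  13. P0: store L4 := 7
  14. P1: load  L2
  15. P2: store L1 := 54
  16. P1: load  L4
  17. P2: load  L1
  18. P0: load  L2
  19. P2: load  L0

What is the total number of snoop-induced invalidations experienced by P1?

[1] P2: load  L0 | P0:I, P1:I, P2:E(0), P3:I | bus: BusRd
[2] P1: store L1 := 41 | P0:I, P1:M(41), P2:I, P3:I | bus: BusRdX
[3] P3: store L1 := 22 | P0:I, P1:I, P2:I, P3:M(22) | bus: BusRdX,Flush
[4] P1: store L0 := 89 | P0:I, P1:M(89), P2:I, P3:I | bus: BusRdX
[5] P2: load  L1 | P0:I, P1:I, P2:S(22), P3:O(22) | bus: BusRd
[6] P0: load  L1 | P0:S(22), P1:I, P2:S(22), P3:O(22) | bus: BusRd
[7] P1: store L0 := 78 | P0:I, P1:M(78), P2:I, P3:I | bus: none
[8] P1: load  L3 | P0:I, P1:E(70), P2:I, P3:I | bus: BusRd
[9] P3: store L1 := 64 | P0:I, P1:I, P2:I, P3:M(64) | bus: BusUpgr
[10] P1: load  L2 | P0:I, P1:E(50), P2:I, P3:I | bus: BusRd
[11] P0: load  L3 | P0:S(70), P1:S(70), P2:I, P3:I | bus: BusRd
[12] P3: load  L4 | P0:I, P1:I, P2:I, P3:E(10) | bus: BusRd
[13] P0: store L4 := 7 | P0:M(7), P1:I, P2:I, P3:I | bus: BusRdX
[14] P1: load  L2 | P0:I, P1:E(50), P2:I, P3:I | bus: none
[15] P2: store L1 := 54 | P0:I, P1:I, P2:M(54), P3:I | bus: BusRdX,Flush
[16] P1: load  L4 | P0:O(7), P1:S(7), P2:I, P3:I | bus: BusRd
[17] P2: load  L1 | P0:I, P1:I, P2:M(54), P3:I | bus: none
[18] P0: load  L2 | P0:S(50), P1:S(50), P2:I, P3:I | bus: BusRd
[19] P2: load  L0 | P0:I, P1:O(78), P2:S(78), P3:I | bus: BusRd

invalidations = 1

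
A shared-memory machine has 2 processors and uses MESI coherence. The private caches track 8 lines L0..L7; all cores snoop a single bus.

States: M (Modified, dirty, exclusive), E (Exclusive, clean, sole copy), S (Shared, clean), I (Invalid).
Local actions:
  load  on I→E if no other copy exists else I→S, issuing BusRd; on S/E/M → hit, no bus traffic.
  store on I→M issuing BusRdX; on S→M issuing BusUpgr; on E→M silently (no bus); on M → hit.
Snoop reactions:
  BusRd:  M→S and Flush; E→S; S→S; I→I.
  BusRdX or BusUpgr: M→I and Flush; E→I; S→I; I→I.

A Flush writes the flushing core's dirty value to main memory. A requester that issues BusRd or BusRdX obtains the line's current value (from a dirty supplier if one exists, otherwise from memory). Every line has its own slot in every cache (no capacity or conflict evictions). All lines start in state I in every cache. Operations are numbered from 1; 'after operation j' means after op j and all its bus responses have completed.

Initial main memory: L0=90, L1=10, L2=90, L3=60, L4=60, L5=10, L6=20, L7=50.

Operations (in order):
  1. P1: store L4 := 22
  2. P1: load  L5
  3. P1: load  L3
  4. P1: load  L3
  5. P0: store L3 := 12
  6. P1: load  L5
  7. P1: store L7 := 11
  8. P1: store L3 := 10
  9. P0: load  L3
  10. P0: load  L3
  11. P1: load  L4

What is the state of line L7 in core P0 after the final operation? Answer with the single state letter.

state = I

step 1: P1: store L4 := 22  ⟶  IM  (L4)  txn=BusRdX  M[L4]=60
step 2: P1: load  L5  ⟶  IE  (L5)  txn=BusRd  M[L5]=10
step 3: P1: load  L3  ⟶  IE  (L3)  txn=BusRd  M[L3]=60
step 4: P1: load  L3  ⟶  IE  (L3)  txn=∅  M[L3]=60
step 5: P0: store L3 := 12  ⟶  MI  (L3)  txn=BusRdX  M[L3]=60
step 6: P1: load  L5  ⟶  IE  (L5)  txn=∅  M[L5]=10
step 7: P1: store L7 := 11  ⟶  IM  (L7)  txn=BusRdX  M[L7]=50
step 8: P1: store L3 := 10  ⟶  IM  (L3)  txn=BusRdX+Flush  M[L3]=12
step 9: P0: load  L3  ⟶  SS  (L3)  txn=BusRd+Flush  M[L3]=10
step 10: P0: load  L3  ⟶  SS  (L3)  txn=∅  M[L3]=10
step 11: P1: load  L4  ⟶  IM  (L4)  txn=∅  M[L4]=60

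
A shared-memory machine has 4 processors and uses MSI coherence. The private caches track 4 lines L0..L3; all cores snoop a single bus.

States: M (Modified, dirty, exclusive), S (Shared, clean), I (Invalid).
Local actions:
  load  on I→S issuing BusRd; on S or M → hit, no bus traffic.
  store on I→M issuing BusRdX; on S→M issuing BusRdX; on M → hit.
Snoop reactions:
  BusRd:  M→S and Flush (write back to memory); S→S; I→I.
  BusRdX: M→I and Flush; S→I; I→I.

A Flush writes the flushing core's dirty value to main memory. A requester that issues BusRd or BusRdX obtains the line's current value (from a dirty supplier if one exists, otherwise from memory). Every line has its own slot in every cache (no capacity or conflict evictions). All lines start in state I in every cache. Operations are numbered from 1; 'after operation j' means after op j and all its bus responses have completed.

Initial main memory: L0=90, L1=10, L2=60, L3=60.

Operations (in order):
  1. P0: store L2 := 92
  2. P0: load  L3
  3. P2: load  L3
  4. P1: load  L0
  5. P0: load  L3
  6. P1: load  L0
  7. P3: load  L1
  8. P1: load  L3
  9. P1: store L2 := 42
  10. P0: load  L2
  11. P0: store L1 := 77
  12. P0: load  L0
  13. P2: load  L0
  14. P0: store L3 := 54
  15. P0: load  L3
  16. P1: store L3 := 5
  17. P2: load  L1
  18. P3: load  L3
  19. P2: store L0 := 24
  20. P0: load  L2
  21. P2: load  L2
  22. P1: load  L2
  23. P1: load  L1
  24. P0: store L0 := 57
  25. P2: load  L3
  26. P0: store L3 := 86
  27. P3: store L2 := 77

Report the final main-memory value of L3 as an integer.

memory[L3] = 5

step 1: P0: store L2 := 92  ⟶  MIII  (L2)  txn=BusRdX  M[L2]=60
step 2: P0: load  L3  ⟶  SIII  (L3)  txn=BusRd  M[L3]=60
step 3: P2: load  L3  ⟶  SISI  (L3)  txn=BusRd  M[L3]=60
step 4: P1: load  L0  ⟶  ISII  (L0)  txn=BusRd  M[L0]=90
step 5: P0: load  L3  ⟶  SISI  (L3)  txn=∅  M[L3]=60
step 6: P1: load  L0  ⟶  ISII  (L0)  txn=∅  M[L0]=90
step 7: P3: load  L1  ⟶  IIIS  (L1)  txn=BusRd  M[L1]=10
step 8: P1: load  L3  ⟶  SSSI  (L3)  txn=BusRd  M[L3]=60
step 9: P1: store L2 := 42  ⟶  IMII  (L2)  txn=BusRdX+Flush  M[L2]=92
step 10: P0: load  L2  ⟶  SSII  (L2)  txn=BusRd+Flush  M[L2]=42
step 11: P0: store L1 := 77  ⟶  MIII  (L1)  txn=BusRdX  M[L1]=10
step 12: P0: load  L0  ⟶  SSII  (L0)  txn=BusRd  M[L0]=90
step 13: P2: load  L0  ⟶  SSSI  (L0)  txn=BusRd  M[L0]=90
step 14: P0: store L3 := 54  ⟶  MIII  (L3)  txn=BusRdX  M[L3]=60
step 15: P0: load  L3  ⟶  MIII  (L3)  txn=∅  M[L3]=60
step 16: P1: store L3 := 5  ⟶  IMII  (L3)  txn=BusRdX+Flush  M[L3]=54
step 17: P2: load  L1  ⟶  SISI  (L1)  txn=BusRd+Flush  M[L1]=77
step 18: P3: load  L3  ⟶  ISIS  (L3)  txn=BusRd+Flush  M[L3]=5
step 19: P2: store L0 := 24  ⟶  IIMI  (L0)  txn=BusRdX  M[L0]=90
step 20: P0: load  L2  ⟶  SSII  (L2)  txn=∅  M[L2]=42
step 21: P2: load  L2  ⟶  SSSI  (L2)  txn=BusRd  M[L2]=42
step 22: P1: load  L2  ⟶  SSSI  (L2)  txn=∅  M[L2]=42
step 23: P1: load  L1  ⟶  SSSI  (L1)  txn=BusRd  M[L1]=77
step 24: P0: store L0 := 57  ⟶  MIII  (L0)  txn=BusRdX+Flush  M[L0]=24
step 25: P2: load  L3  ⟶  ISSS  (L3)  txn=BusRd  M[L3]=5
step 26: P0: store L3 := 86  ⟶  MIII  (L3)  txn=BusRdX  M[L3]=5
step 27: P3: store L2 := 77  ⟶  IIIM  (L2)  txn=BusRdX  M[L2]=42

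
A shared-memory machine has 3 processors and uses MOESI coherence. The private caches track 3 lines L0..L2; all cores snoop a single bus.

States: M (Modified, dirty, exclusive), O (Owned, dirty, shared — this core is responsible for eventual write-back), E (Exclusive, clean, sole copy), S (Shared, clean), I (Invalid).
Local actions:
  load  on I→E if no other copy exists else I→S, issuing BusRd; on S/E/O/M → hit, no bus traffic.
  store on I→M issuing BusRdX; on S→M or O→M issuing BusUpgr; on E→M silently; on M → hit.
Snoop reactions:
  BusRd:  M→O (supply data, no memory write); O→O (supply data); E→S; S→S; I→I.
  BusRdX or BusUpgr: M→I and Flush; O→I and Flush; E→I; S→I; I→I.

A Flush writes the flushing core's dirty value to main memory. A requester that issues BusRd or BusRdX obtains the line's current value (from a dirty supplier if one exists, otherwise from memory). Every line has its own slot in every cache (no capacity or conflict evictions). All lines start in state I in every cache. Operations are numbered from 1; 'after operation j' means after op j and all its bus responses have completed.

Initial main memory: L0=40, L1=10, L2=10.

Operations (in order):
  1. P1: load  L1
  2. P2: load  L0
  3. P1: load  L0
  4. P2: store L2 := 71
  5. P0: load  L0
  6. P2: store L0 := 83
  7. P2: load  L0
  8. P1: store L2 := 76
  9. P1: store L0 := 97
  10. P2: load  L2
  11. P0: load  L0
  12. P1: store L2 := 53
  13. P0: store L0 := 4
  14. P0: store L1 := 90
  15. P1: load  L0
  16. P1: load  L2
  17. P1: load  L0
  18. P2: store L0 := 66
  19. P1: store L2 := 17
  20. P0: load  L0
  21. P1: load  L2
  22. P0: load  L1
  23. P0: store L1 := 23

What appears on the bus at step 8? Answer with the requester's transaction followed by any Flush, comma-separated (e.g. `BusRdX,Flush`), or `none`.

[1] P1: load  L1 | P0:I, P1:E(10), P2:I | bus: BusRd
[2] P2: load  L0 | P0:I, P1:I, P2:E(40) | bus: BusRd
[3] P1: load  L0 | P0:I, P1:S(40), P2:S(40) | bus: BusRd
[4] P2: store L2 := 71 | P0:I, P1:I, P2:M(71) | bus: BusRdX
[5] P0: load  L0 | P0:S(40), P1:S(40), P2:S(40) | bus: BusRd
[6] P2: store L0 := 83 | P0:I, P1:I, P2:M(83) | bus: BusUpgr
[7] P2: load  L0 | P0:I, P1:I, P2:M(83) | bus: none
[8] P1: store L2 := 76 | P0:I, P1:M(76), P2:I | bus: BusRdX,Flush
[9] P1: store L0 := 97 | P0:I, P1:M(97), P2:I | bus: BusRdX,Flush
[10] P2: load  L2 | P0:I, P1:O(76), P2:S(76) | bus: BusRd
[11] P0: load  L0 | P0:S(97), P1:O(97), P2:I | bus: BusRd
[12] P1: store L2 := 53 | P0:I, P1:M(53), P2:I | bus: BusUpgr
[13] P0: store L0 := 4 | P0:M(4), P1:I, P2:I | bus: BusUpgr,Flush
[14] P0: store L1 := 90 | P0:M(90), P1:I, P2:I | bus: BusRdX
[15] P1: load  L0 | P0:O(4), P1:S(4), P2:I | bus: BusRd
[16] P1: load  L2 | P0:I, P1:M(53), P2:I | bus: none
[17] P1: load  L0 | P0:O(4), P1:S(4), P2:I | bus: none
[18] P2: store L0 := 66 | P0:I, P1:I, P2:M(66) | bus: BusRdX,Flush
[19] P1: store L2 := 17 | P0:I, P1:M(17), P2:I | bus: none
[20] P0: load  L0 | P0:S(66), P1:I, P2:O(66) | bus: BusRd
[21] P1: load  L2 | P0:I, P1:M(17), P2:I | bus: none
[22] P0: load  L1 | P0:M(90), P1:I, P2:I | bus: none
[23] P0: store L1 := 23 | P0:M(23), P1:I, P2:I | bus: none

bus = BusRdX,Flush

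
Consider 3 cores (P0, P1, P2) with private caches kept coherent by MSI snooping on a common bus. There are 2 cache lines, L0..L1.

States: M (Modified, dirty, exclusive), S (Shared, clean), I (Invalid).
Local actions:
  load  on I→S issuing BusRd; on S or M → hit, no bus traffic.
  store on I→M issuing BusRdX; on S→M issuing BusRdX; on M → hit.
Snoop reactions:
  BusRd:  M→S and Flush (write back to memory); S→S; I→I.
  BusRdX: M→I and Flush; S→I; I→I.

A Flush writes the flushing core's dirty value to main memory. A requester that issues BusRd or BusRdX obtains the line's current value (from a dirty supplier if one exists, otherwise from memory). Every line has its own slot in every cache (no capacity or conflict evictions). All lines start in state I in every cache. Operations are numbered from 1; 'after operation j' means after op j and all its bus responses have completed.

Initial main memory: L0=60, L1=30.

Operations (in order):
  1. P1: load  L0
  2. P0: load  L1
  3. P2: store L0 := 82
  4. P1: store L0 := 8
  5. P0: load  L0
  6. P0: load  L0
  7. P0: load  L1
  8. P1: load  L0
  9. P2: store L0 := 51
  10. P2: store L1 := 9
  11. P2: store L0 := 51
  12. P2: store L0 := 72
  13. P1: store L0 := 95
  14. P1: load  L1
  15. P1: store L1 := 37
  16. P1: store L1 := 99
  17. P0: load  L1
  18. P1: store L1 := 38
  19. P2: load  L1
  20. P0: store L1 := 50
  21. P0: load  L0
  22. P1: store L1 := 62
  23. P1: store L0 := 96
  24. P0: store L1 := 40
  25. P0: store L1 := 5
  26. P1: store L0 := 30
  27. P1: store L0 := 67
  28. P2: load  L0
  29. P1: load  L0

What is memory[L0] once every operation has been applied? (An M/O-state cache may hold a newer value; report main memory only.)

memory[L0] = 67

[1] P1: load  L0 | P0:I, P1:S(60), P2:I | bus: BusRd
[2] P0: load  L1 | P0:S(30), P1:I, P2:I | bus: BusRd
[3] P2: store L0 := 82 | P0:I, P1:I, P2:M(82) | bus: BusRdX
[4] P1: store L0 := 8 | P0:I, P1:M(8), P2:I | bus: BusRdX,Flush
[5] P0: load  L0 | P0:S(8), P1:S(8), P2:I | bus: BusRd,Flush
[6] P0: load  L0 | P0:S(8), P1:S(8), P2:I | bus: none
[7] P0: load  L1 | P0:S(30), P1:I, P2:I | bus: none
[8] P1: load  L0 | P0:S(8), P1:S(8), P2:I | bus: none
[9] P2: store L0 := 51 | P0:I, P1:I, P2:M(51) | bus: BusRdX
[10] P2: store L1 := 9 | P0:I, P1:I, P2:M(9) | bus: BusRdX
[11] P2: store L0 := 51 | P0:I, P1:I, P2:M(51) | bus: none
[12] P2: store L0 := 72 | P0:I, P1:I, P2:M(72) | bus: none
[13] P1: store L0 := 95 | P0:I, P1:M(95), P2:I | bus: BusRdX,Flush
[14] P1: load  L1 | P0:I, P1:S(9), P2:S(9) | bus: BusRd,Flush
[15] P1: store L1 := 37 | P0:I, P1:M(37), P2:I | bus: BusRdX
[16] P1: store L1 := 99 | P0:I, P1:M(99), P2:I | bus: none
[17] P0: load  L1 | P0:S(99), P1:S(99), P2:I | bus: BusRd,Flush
[18] P1: store L1 := 38 | P0:I, P1:M(38), P2:I | bus: BusRdX
[19] P2: load  L1 | P0:I, P1:S(38), P2:S(38) | bus: BusRd,Flush
[20] P0: store L1 := 50 | P0:M(50), P1:I, P2:I | bus: BusRdX
[21] P0: load  L0 | P0:S(95), P1:S(95), P2:I | bus: BusRd,Flush
[22] P1: store L1 := 62 | P0:I, P1:M(62), P2:I | bus: BusRdX,Flush
[23] P1: store L0 := 96 | P0:I, P1:M(96), P2:I | bus: BusRdX
[24] P0: store L1 := 40 | P0:M(40), P1:I, P2:I | bus: BusRdX,Flush
[25] P0: store L1 := 5 | P0:M(5), P1:I, P2:I | bus: none
[26] P1: store L0 := 30 | P0:I, P1:M(30), P2:I | bus: none
[27] P1: store L0 := 67 | P0:I, P1:M(67), P2:I | bus: none
[28] P2: load  L0 | P0:I, P1:S(67), P2:S(67) | bus: BusRd,Flush
[29] P1: load  L0 | P0:I, P1:S(67), P2:S(67) | bus: none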